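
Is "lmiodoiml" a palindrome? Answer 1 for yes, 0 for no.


Input: lmiodoiml
Reversed: lmiodoiml
  Compare pos 0 ('l') with pos 8 ('l'): match
  Compare pos 1 ('m') with pos 7 ('m'): match
  Compare pos 2 ('i') with pos 6 ('i'): match
  Compare pos 3 ('o') with pos 5 ('o'): match
Result: palindrome

1


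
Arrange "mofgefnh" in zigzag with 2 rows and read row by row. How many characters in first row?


Zigzag "mofgefnh" into 2 rows:
Placing characters:
  'm' => row 0
  'o' => row 1
  'f' => row 0
  'g' => row 1
  'e' => row 0
  'f' => row 1
  'n' => row 0
  'h' => row 1
Rows:
  Row 0: "mfen"
  Row 1: "ogfh"
First row length: 4

4


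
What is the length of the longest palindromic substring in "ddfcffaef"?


Input: "ddfcffaef"
Checking substrings for palindromes:
  [2:5] "fcf" (len 3) => palindrome
  [0:2] "dd" (len 2) => palindrome
  [4:6] "ff" (len 2) => palindrome
Longest palindromic substring: "fcf" with length 3

3


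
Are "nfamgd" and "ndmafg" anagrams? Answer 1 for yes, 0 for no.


Strings: "nfamgd", "ndmafg"
Sorted first:  adfgmn
Sorted second: adfgmn
Sorted forms match => anagrams

1


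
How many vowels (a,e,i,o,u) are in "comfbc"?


Input: comfbc
Checking each character:
  'c' at position 0: consonant
  'o' at position 1: vowel (running total: 1)
  'm' at position 2: consonant
  'f' at position 3: consonant
  'b' at position 4: consonant
  'c' at position 5: consonant
Total vowels: 1

1


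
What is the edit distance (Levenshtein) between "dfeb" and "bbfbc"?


Computing edit distance: "dfeb" -> "bbfbc"
DP table:
           b    b    f    b    c
      0    1    2    3    4    5
  d   1    1    2    3    4    5
  f   2    2    2    2    3    4
  e   3    3    3    3    3    4
  b   4    3    3    4    3    4
Edit distance = dp[4][5] = 4

4


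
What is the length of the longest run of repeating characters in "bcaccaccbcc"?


Input: "bcaccaccbcc"
Scanning for longest run:
  Position 1 ('c'): new char, reset run to 1
  Position 2 ('a'): new char, reset run to 1
  Position 3 ('c'): new char, reset run to 1
  Position 4 ('c'): continues run of 'c', length=2
  Position 5 ('a'): new char, reset run to 1
  Position 6 ('c'): new char, reset run to 1
  Position 7 ('c'): continues run of 'c', length=2
  Position 8 ('b'): new char, reset run to 1
  Position 9 ('c'): new char, reset run to 1
  Position 10 ('c'): continues run of 'c', length=2
Longest run: 'c' with length 2

2


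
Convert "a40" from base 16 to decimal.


Input: "a40" in base 16
Positional expansion:
  Digit 'a' (value 10) x 16^2 = 2560
  Digit '4' (value 4) x 16^1 = 64
  Digit '0' (value 0) x 16^0 = 0
Sum = 2624

2624


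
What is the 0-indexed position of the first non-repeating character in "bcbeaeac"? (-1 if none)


Input: bcbeaeac
Character frequencies:
  'a': 2
  'b': 2
  'c': 2
  'e': 2
Scanning left to right for freq == 1:
  Position 0 ('b'): freq=2, skip
  Position 1 ('c'): freq=2, skip
  Position 2 ('b'): freq=2, skip
  Position 3 ('e'): freq=2, skip
  Position 4 ('a'): freq=2, skip
  Position 5 ('e'): freq=2, skip
  Position 6 ('a'): freq=2, skip
  Position 7 ('c'): freq=2, skip
  No unique character found => answer = -1

-1


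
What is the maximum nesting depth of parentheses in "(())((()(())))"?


Input: "(())((()(())))"
Tracking depth:
  Position 0 '(': depth becomes 1
  Position 1 '(': depth becomes 2
  Position 2 ')': depth becomes 1
  Position 3 ')': depth becomes 0
  Position 4 '(': depth becomes 1
  Position 5 '(': depth becomes 2
  Position 6 '(': depth becomes 3
  Position 7 ')': depth becomes 2
  Position 8 '(': depth becomes 3
  Position 9 '(': depth becomes 4
  Position 10 ')': depth becomes 3
  Position 11 ')': depth becomes 2
  Position 12 ')': depth becomes 1
  Position 13 ')': depth becomes 0
Maximum depth reached: 4

4


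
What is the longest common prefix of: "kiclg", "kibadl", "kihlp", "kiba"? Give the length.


Words: kiclg, kibadl, kihlp, kiba
  Position 0: all 'k' => match
  Position 1: all 'i' => match
  Position 2: ('c', 'b', 'h', 'b') => mismatch, stop
LCP = "ki" (length 2)

2


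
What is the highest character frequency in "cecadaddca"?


Input: cecadaddca
Character counts:
  'a': 3
  'c': 3
  'd': 3
  'e': 1
Maximum frequency: 3

3


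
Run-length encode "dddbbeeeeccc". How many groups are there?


Input: dddbbeeeeccc
Scanning for consecutive runs:
  Group 1: 'd' x 3 (positions 0-2)
  Group 2: 'b' x 2 (positions 3-4)
  Group 3: 'e' x 4 (positions 5-8)
  Group 4: 'c' x 3 (positions 9-11)
Total groups: 4

4


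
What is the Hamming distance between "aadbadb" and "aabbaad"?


Comparing "aadbadb" and "aabbaad" position by position:
  Position 0: 'a' vs 'a' => same
  Position 1: 'a' vs 'a' => same
  Position 2: 'd' vs 'b' => differ
  Position 3: 'b' vs 'b' => same
  Position 4: 'a' vs 'a' => same
  Position 5: 'd' vs 'a' => differ
  Position 6: 'b' vs 'd' => differ
Total differences (Hamming distance): 3

3


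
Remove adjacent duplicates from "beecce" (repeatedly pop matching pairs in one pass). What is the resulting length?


Input: beecce
Stack-based adjacent duplicate removal:
  Read 'b': push. Stack: b
  Read 'e': push. Stack: be
  Read 'e': matches stack top 'e' => pop. Stack: b
  Read 'c': push. Stack: bc
  Read 'c': matches stack top 'c' => pop. Stack: b
  Read 'e': push. Stack: be
Final stack: "be" (length 2)

2


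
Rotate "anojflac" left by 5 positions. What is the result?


Input: "anojflac", rotate left by 5
First 5 characters: "anojf"
Remaining characters: "lac"
Concatenate remaining + first: "lac" + "anojf" = "lacanojf"

lacanojf


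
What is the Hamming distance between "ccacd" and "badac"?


Comparing "ccacd" and "badac" position by position:
  Position 0: 'c' vs 'b' => differ
  Position 1: 'c' vs 'a' => differ
  Position 2: 'a' vs 'd' => differ
  Position 3: 'c' vs 'a' => differ
  Position 4: 'd' vs 'c' => differ
Total differences (Hamming distance): 5

5


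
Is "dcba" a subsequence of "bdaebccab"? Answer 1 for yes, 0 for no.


Check if "dcba" is a subsequence of "bdaebccab"
Greedy scan:
  Position 0 ('b'): no match needed
  Position 1 ('d'): matches sub[0] = 'd'
  Position 2 ('a'): no match needed
  Position 3 ('e'): no match needed
  Position 4 ('b'): no match needed
  Position 5 ('c'): matches sub[1] = 'c'
  Position 6 ('c'): no match needed
  Position 7 ('a'): no match needed
  Position 8 ('b'): matches sub[2] = 'b'
Only matched 3/4 characters => not a subsequence

0


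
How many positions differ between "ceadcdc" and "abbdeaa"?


Comparing "ceadcdc" and "abbdeaa" position by position:
  Position 0: 'c' vs 'a' => DIFFER
  Position 1: 'e' vs 'b' => DIFFER
  Position 2: 'a' vs 'b' => DIFFER
  Position 3: 'd' vs 'd' => same
  Position 4: 'c' vs 'e' => DIFFER
  Position 5: 'd' vs 'a' => DIFFER
  Position 6: 'c' vs 'a' => DIFFER
Positions that differ: 6

6


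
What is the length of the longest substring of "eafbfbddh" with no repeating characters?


Input: "eafbfbddh"
Sliding window (track last position of each char):
  Position 0 ('e'): window [0,0] length 1 -- new best
  Position 1 ('a'): window [0,1] length 2 -- new best
  Position 2 ('f'): window [0,2] length 3 -- new best
  Position 3 ('b'): window [0,3] length 4 -- new best
  Position 4 ('f'): repeat (last at 2), move window start to 3
  Position 4 ('f'): window [3,4] length 2
  Position 5 ('b'): repeat (last at 3), move window start to 4
  Position 5 ('b'): window [4,5] length 2
  Position 6 ('d'): window [4,6] length 3
  Position 7 ('d'): repeat (last at 6), move window start to 7
  Position 7 ('d'): window [7,7] length 1
  Position 8 ('h'): window [7,8] length 2
Longest substring with no repeats: "eafb" with length 4

4


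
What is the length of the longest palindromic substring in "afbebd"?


Input: "afbebd"
Checking substrings for palindromes:
  [2:5] "beb" (len 3) => palindrome
Longest palindromic substring: "beb" with length 3

3


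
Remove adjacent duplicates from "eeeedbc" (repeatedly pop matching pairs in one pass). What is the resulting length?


Input: eeeedbc
Stack-based adjacent duplicate removal:
  Read 'e': push. Stack: e
  Read 'e': matches stack top 'e' => pop. Stack: (empty)
  Read 'e': push. Stack: e
  Read 'e': matches stack top 'e' => pop. Stack: (empty)
  Read 'd': push. Stack: d
  Read 'b': push. Stack: db
  Read 'c': push. Stack: dbc
Final stack: "dbc" (length 3)

3


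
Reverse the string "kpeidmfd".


Input: kpeidmfd
Reading characters right to left:
  Position 7: 'd'
  Position 6: 'f'
  Position 5: 'm'
  Position 4: 'd'
  Position 3: 'i'
  Position 2: 'e'
  Position 1: 'p'
  Position 0: 'k'
Reversed: dfmdiepk

dfmdiepk


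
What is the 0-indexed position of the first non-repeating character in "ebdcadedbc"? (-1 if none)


Input: ebdcadedbc
Character frequencies:
  'a': 1
  'b': 2
  'c': 2
  'd': 3
  'e': 2
Scanning left to right for freq == 1:
  Position 0 ('e'): freq=2, skip
  Position 1 ('b'): freq=2, skip
  Position 2 ('d'): freq=3, skip
  Position 3 ('c'): freq=2, skip
  Position 4 ('a'): unique! => answer = 4

4


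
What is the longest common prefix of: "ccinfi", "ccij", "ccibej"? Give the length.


Words: ccinfi, ccij, ccibej
  Position 0: all 'c' => match
  Position 1: all 'c' => match
  Position 2: all 'i' => match
  Position 3: ('n', 'j', 'b') => mismatch, stop
LCP = "cci" (length 3)

3


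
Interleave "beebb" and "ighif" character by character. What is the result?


Interleaving "beebb" and "ighif":
  Position 0: 'b' from first, 'i' from second => "bi"
  Position 1: 'e' from first, 'g' from second => "eg"
  Position 2: 'e' from first, 'h' from second => "eh"
  Position 3: 'b' from first, 'i' from second => "bi"
  Position 4: 'b' from first, 'f' from second => "bf"
Result: biegehbibf

biegehbibf


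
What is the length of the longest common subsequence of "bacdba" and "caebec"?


LCS of "bacdba" and "caebec"
DP table:
           c    a    e    b    e    c
      0    0    0    0    0    0    0
  b   0    0    0    0    1    1    1
  a   0    0    1    1    1    1    1
  c   0    1    1    1    1    1    2
  d   0    1    1    1    1    1    2
  b   0    1    1    1    2    2    2
  a   0    1    2    2    2    2    2
LCS length = dp[6][6] = 2

2


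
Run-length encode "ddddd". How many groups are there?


Input: ddddd
Scanning for consecutive runs:
  Group 1: 'd' x 5 (positions 0-4)
Total groups: 1

1


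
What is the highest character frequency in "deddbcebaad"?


Input: deddbcebaad
Character counts:
  'a': 2
  'b': 2
  'c': 1
  'd': 4
  'e': 2
Maximum frequency: 4

4


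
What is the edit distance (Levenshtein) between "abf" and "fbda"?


Computing edit distance: "abf" -> "fbda"
DP table:
           f    b    d    a
      0    1    2    3    4
  a   1    1    2    3    3
  b   2    2    1    2    3
  f   3    2    2    2    3
Edit distance = dp[3][4] = 3

3


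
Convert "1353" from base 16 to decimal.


Input: "1353" in base 16
Positional expansion:
  Digit '1' (value 1) x 16^3 = 4096
  Digit '3' (value 3) x 16^2 = 768
  Digit '5' (value 5) x 16^1 = 80
  Digit '3' (value 3) x 16^0 = 3
Sum = 4947

4947


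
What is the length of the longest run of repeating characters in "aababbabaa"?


Input: "aababbabaa"
Scanning for longest run:
  Position 1 ('a'): continues run of 'a', length=2
  Position 2 ('b'): new char, reset run to 1
  Position 3 ('a'): new char, reset run to 1
  Position 4 ('b'): new char, reset run to 1
  Position 5 ('b'): continues run of 'b', length=2
  Position 6 ('a'): new char, reset run to 1
  Position 7 ('b'): new char, reset run to 1
  Position 8 ('a'): new char, reset run to 1
  Position 9 ('a'): continues run of 'a', length=2
Longest run: 'a' with length 2

2


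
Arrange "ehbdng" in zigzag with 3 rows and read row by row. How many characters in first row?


Zigzag "ehbdng" into 3 rows:
Placing characters:
  'e' => row 0
  'h' => row 1
  'b' => row 2
  'd' => row 1
  'n' => row 0
  'g' => row 1
Rows:
  Row 0: "en"
  Row 1: "hdg"
  Row 2: "b"
First row length: 2

2


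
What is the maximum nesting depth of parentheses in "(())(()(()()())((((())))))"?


Input: "(())(()(()()())((((())))))"
Tracking depth:
  Position 0 '(': depth becomes 1
  Position 1 '(': depth becomes 2
  Position 2 ')': depth becomes 1
  Position 3 ')': depth becomes 0
  Position 4 '(': depth becomes 1
  Position 5 '(': depth becomes 2
  Position 6 ')': depth becomes 1
  Position 7 '(': depth becomes 2
  Position 8 '(': depth becomes 3
  Position 9 ')': depth becomes 2
  Position 10 '(': depth becomes 3
  Position 11 ')': depth becomes 2
  Position 12 '(': depth becomes 3
  Position 13 ')': depth becomes 2
  Position 14 ')': depth becomes 1
  Position 15 '(': depth becomes 2
  Position 16 '(': depth becomes 3
  Position 17 '(': depth becomes 4
  Position 18 '(': depth becomes 5
  Position 19 '(': depth becomes 6
  Position 20 ')': depth becomes 5
  Position 21 ')': depth becomes 4
  Position 22 ')': depth becomes 3
  Position 23 ')': depth becomes 2
  Position 24 ')': depth becomes 1
  Position 25 ')': depth becomes 0
Maximum depth reached: 6

6


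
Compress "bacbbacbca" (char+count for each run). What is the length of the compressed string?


Input: bacbbacbca
Runs:
  'b' x 1 => "b1"
  'a' x 1 => "a1"
  'c' x 1 => "c1"
  'b' x 2 => "b2"
  'a' x 1 => "a1"
  'c' x 1 => "c1"
  'b' x 1 => "b1"
  'c' x 1 => "c1"
  'a' x 1 => "a1"
Compressed: "b1a1c1b2a1c1b1c1a1"
Compressed length: 18

18


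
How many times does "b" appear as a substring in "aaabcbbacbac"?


Searching for "b" in "aaabcbbacbac"
Scanning each position:
  Position 0: "a" => no
  Position 1: "a" => no
  Position 2: "a" => no
  Position 3: "b" => MATCH
  Position 4: "c" => no
  Position 5: "b" => MATCH
  Position 6: "b" => MATCH
  Position 7: "a" => no
  Position 8: "c" => no
  Position 9: "b" => MATCH
  Position 10: "a" => no
  Position 11: "c" => no
Total occurrences: 4

4


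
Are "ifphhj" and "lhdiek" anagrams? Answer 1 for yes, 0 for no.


Strings: "ifphhj", "lhdiek"
Sorted first:  fhhijp
Sorted second: dehikl
Differ at position 0: 'f' vs 'd' => not anagrams

0


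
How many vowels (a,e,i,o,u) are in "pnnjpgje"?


Input: pnnjpgje
Checking each character:
  'p' at position 0: consonant
  'n' at position 1: consonant
  'n' at position 2: consonant
  'j' at position 3: consonant
  'p' at position 4: consonant
  'g' at position 5: consonant
  'j' at position 6: consonant
  'e' at position 7: vowel (running total: 1)
Total vowels: 1

1


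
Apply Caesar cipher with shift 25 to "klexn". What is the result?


Caesar cipher: shift "klexn" by 25
  'k' (pos 10) + 25 = pos 9 = 'j'
  'l' (pos 11) + 25 = pos 10 = 'k'
  'e' (pos 4) + 25 = pos 3 = 'd'
  'x' (pos 23) + 25 = pos 22 = 'w'
  'n' (pos 13) + 25 = pos 12 = 'm'
Result: jkdwm

jkdwm


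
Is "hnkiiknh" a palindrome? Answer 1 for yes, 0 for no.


Input: hnkiiknh
Reversed: hnkiiknh
  Compare pos 0 ('h') with pos 7 ('h'): match
  Compare pos 1 ('n') with pos 6 ('n'): match
  Compare pos 2 ('k') with pos 5 ('k'): match
  Compare pos 3 ('i') with pos 4 ('i'): match
Result: palindrome

1


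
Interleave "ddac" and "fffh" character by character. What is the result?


Interleaving "ddac" and "fffh":
  Position 0: 'd' from first, 'f' from second => "df"
  Position 1: 'd' from first, 'f' from second => "df"
  Position 2: 'a' from first, 'f' from second => "af"
  Position 3: 'c' from first, 'h' from second => "ch"
Result: dfdfafch

dfdfafch


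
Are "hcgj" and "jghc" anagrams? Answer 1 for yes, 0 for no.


Strings: "hcgj", "jghc"
Sorted first:  cghj
Sorted second: cghj
Sorted forms match => anagrams

1


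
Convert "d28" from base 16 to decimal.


Input: "d28" in base 16
Positional expansion:
  Digit 'd' (value 13) x 16^2 = 3328
  Digit '2' (value 2) x 16^1 = 32
  Digit '8' (value 8) x 16^0 = 8
Sum = 3368

3368


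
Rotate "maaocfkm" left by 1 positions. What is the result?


Input: "maaocfkm", rotate left by 1
First 1 characters: "m"
Remaining characters: "aaocfkm"
Concatenate remaining + first: "aaocfkm" + "m" = "aaocfkmm"

aaocfkmm


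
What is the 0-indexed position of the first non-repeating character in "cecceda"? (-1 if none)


Input: cecceda
Character frequencies:
  'a': 1
  'c': 3
  'd': 1
  'e': 2
Scanning left to right for freq == 1:
  Position 0 ('c'): freq=3, skip
  Position 1 ('e'): freq=2, skip
  Position 2 ('c'): freq=3, skip
  Position 3 ('c'): freq=3, skip
  Position 4 ('e'): freq=2, skip
  Position 5 ('d'): unique! => answer = 5

5


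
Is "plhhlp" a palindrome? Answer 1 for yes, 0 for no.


Input: plhhlp
Reversed: plhhlp
  Compare pos 0 ('p') with pos 5 ('p'): match
  Compare pos 1 ('l') with pos 4 ('l'): match
  Compare pos 2 ('h') with pos 3 ('h'): match
Result: palindrome

1


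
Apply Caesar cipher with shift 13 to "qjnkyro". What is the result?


Caesar cipher: shift "qjnkyro" by 13
  'q' (pos 16) + 13 = pos 3 = 'd'
  'j' (pos 9) + 13 = pos 22 = 'w'
  'n' (pos 13) + 13 = pos 0 = 'a'
  'k' (pos 10) + 13 = pos 23 = 'x'
  'y' (pos 24) + 13 = pos 11 = 'l'
  'r' (pos 17) + 13 = pos 4 = 'e'
  'o' (pos 14) + 13 = pos 1 = 'b'
Result: dwaxleb

dwaxleb


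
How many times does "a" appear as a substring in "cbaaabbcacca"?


Searching for "a" in "cbaaabbcacca"
Scanning each position:
  Position 0: "c" => no
  Position 1: "b" => no
  Position 2: "a" => MATCH
  Position 3: "a" => MATCH
  Position 4: "a" => MATCH
  Position 5: "b" => no
  Position 6: "b" => no
  Position 7: "c" => no
  Position 8: "a" => MATCH
  Position 9: "c" => no
  Position 10: "c" => no
  Position 11: "a" => MATCH
Total occurrences: 5

5


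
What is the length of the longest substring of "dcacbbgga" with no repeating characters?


Input: "dcacbbgga"
Sliding window (track last position of each char):
  Position 0 ('d'): window [0,0] length 1 -- new best
  Position 1 ('c'): window [0,1] length 2 -- new best
  Position 2 ('a'): window [0,2] length 3 -- new best
  Position 3 ('c'): repeat (last at 1), move window start to 2
  Position 3 ('c'): window [2,3] length 2
  Position 4 ('b'): window [2,4] length 3
  Position 5 ('b'): repeat (last at 4), move window start to 5
  Position 5 ('b'): window [5,5] length 1
  Position 6 ('g'): window [5,6] length 2
  Position 7 ('g'): repeat (last at 6), move window start to 7
  Position 7 ('g'): window [7,7] length 1
  Position 8 ('a'): window [7,8] length 2
Longest substring with no repeats: "dca" with length 3

3


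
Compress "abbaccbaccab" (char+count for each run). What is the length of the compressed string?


Input: abbaccbaccab
Runs:
  'a' x 1 => "a1"
  'b' x 2 => "b2"
  'a' x 1 => "a1"
  'c' x 2 => "c2"
  'b' x 1 => "b1"
  'a' x 1 => "a1"
  'c' x 2 => "c2"
  'a' x 1 => "a1"
  'b' x 1 => "b1"
Compressed: "a1b2a1c2b1a1c2a1b1"
Compressed length: 18

18


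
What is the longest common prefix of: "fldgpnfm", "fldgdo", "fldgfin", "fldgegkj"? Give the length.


Words: fldgpnfm, fldgdo, fldgfin, fldgegkj
  Position 0: all 'f' => match
  Position 1: all 'l' => match
  Position 2: all 'd' => match
  Position 3: all 'g' => match
  Position 4: ('p', 'd', 'f', 'e') => mismatch, stop
LCP = "fldg" (length 4)

4


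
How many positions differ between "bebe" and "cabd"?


Comparing "bebe" and "cabd" position by position:
  Position 0: 'b' vs 'c' => DIFFER
  Position 1: 'e' vs 'a' => DIFFER
  Position 2: 'b' vs 'b' => same
  Position 3: 'e' vs 'd' => DIFFER
Positions that differ: 3

3


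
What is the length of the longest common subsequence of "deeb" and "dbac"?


LCS of "deeb" and "dbac"
DP table:
           d    b    a    c
      0    0    0    0    0
  d   0    1    1    1    1
  e   0    1    1    1    1
  e   0    1    1    1    1
  b   0    1    2    2    2
LCS length = dp[4][4] = 2

2


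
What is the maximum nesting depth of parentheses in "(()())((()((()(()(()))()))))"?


Input: "(()())((()((()(()(()))()))))"
Tracking depth:
  Position 0 '(': depth becomes 1
  Position 1 '(': depth becomes 2
  Position 2 ')': depth becomes 1
  Position 3 '(': depth becomes 2
  Position 4 ')': depth becomes 1
  Position 5 ')': depth becomes 0
  Position 6 '(': depth becomes 1
  Position 7 '(': depth becomes 2
  Position 8 '(': depth becomes 3
  Position 9 ')': depth becomes 2
  Position 10 '(': depth becomes 3
  Position 11 '(': depth becomes 4
  Position 12 '(': depth becomes 5
  Position 13 ')': depth becomes 4
  Position 14 '(': depth becomes 5
  Position 15 '(': depth becomes 6
  Position 16 ')': depth becomes 5
  Position 17 '(': depth becomes 6
  Position 18 '(': depth becomes 7
  Position 19 ')': depth becomes 6
  Position 20 ')': depth becomes 5
  Position 21 ')': depth becomes 4
  Position 22 '(': depth becomes 5
  Position 23 ')': depth becomes 4
  Position 24 ')': depth becomes 3
  Position 25 ')': depth becomes 2
  Position 26 ')': depth becomes 1
  Position 27 ')': depth becomes 0
Maximum depth reached: 7

7


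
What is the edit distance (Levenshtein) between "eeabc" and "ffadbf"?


Computing edit distance: "eeabc" -> "ffadbf"
DP table:
           f    f    a    d    b    f
      0    1    2    3    4    5    6
  e   1    1    2    3    4    5    6
  e   2    2    2    3    4    5    6
  a   3    3    3    2    3    4    5
  b   4    4    4    3    3    3    4
  c   5    5    5    4    4    4    4
Edit distance = dp[5][6] = 4

4


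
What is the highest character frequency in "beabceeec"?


Input: beabceeec
Character counts:
  'a': 1
  'b': 2
  'c': 2
  'e': 4
Maximum frequency: 4

4


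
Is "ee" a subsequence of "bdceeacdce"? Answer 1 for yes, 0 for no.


Check if "ee" is a subsequence of "bdceeacdce"
Greedy scan:
  Position 0 ('b'): no match needed
  Position 1 ('d'): no match needed
  Position 2 ('c'): no match needed
  Position 3 ('e'): matches sub[0] = 'e'
  Position 4 ('e'): matches sub[1] = 'e'
  Position 5 ('a'): no match needed
  Position 6 ('c'): no match needed
  Position 7 ('d'): no match needed
  Position 8 ('c'): no match needed
  Position 9 ('e'): no match needed
All 2 characters matched => is a subsequence

1


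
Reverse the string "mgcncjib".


Input: mgcncjib
Reading characters right to left:
  Position 7: 'b'
  Position 6: 'i'
  Position 5: 'j'
  Position 4: 'c'
  Position 3: 'n'
  Position 2: 'c'
  Position 1: 'g'
  Position 0: 'm'
Reversed: bijcncgm

bijcncgm


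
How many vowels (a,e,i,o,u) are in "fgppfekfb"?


Input: fgppfekfb
Checking each character:
  'f' at position 0: consonant
  'g' at position 1: consonant
  'p' at position 2: consonant
  'p' at position 3: consonant
  'f' at position 4: consonant
  'e' at position 5: vowel (running total: 1)
  'k' at position 6: consonant
  'f' at position 7: consonant
  'b' at position 8: consonant
Total vowels: 1

1


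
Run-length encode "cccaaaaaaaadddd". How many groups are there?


Input: cccaaaaaaaadddd
Scanning for consecutive runs:
  Group 1: 'c' x 3 (positions 0-2)
  Group 2: 'a' x 8 (positions 3-10)
  Group 3: 'd' x 4 (positions 11-14)
Total groups: 3

3


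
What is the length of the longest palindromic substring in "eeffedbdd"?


Input: "eeffedbdd"
Checking substrings for palindromes:
  [1:5] "effe" (len 4) => palindrome
  [5:8] "dbd" (len 3) => palindrome
  [0:2] "ee" (len 2) => palindrome
  [2:4] "ff" (len 2) => palindrome
  [7:9] "dd" (len 2) => palindrome
Longest palindromic substring: "effe" with length 4

4


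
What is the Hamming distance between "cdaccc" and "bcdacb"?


Comparing "cdaccc" and "bcdacb" position by position:
  Position 0: 'c' vs 'b' => differ
  Position 1: 'd' vs 'c' => differ
  Position 2: 'a' vs 'd' => differ
  Position 3: 'c' vs 'a' => differ
  Position 4: 'c' vs 'c' => same
  Position 5: 'c' vs 'b' => differ
Total differences (Hamming distance): 5

5


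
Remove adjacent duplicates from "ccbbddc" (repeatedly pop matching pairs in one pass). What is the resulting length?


Input: ccbbddc
Stack-based adjacent duplicate removal:
  Read 'c': push. Stack: c
  Read 'c': matches stack top 'c' => pop. Stack: (empty)
  Read 'b': push. Stack: b
  Read 'b': matches stack top 'b' => pop. Stack: (empty)
  Read 'd': push. Stack: d
  Read 'd': matches stack top 'd' => pop. Stack: (empty)
  Read 'c': push. Stack: c
Final stack: "c" (length 1)

1


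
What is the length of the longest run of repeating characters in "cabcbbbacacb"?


Input: "cabcbbbacacb"
Scanning for longest run:
  Position 1 ('a'): new char, reset run to 1
  Position 2 ('b'): new char, reset run to 1
  Position 3 ('c'): new char, reset run to 1
  Position 4 ('b'): new char, reset run to 1
  Position 5 ('b'): continues run of 'b', length=2
  Position 6 ('b'): continues run of 'b', length=3
  Position 7 ('a'): new char, reset run to 1
  Position 8 ('c'): new char, reset run to 1
  Position 9 ('a'): new char, reset run to 1
  Position 10 ('c'): new char, reset run to 1
  Position 11 ('b'): new char, reset run to 1
Longest run: 'b' with length 3

3


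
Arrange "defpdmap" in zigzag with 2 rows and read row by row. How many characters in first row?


Zigzag "defpdmap" into 2 rows:
Placing characters:
  'd' => row 0
  'e' => row 1
  'f' => row 0
  'p' => row 1
  'd' => row 0
  'm' => row 1
  'a' => row 0
  'p' => row 1
Rows:
  Row 0: "dfda"
  Row 1: "epmp"
First row length: 4

4


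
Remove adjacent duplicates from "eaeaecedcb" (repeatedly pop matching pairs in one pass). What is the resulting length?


Input: eaeaecedcb
Stack-based adjacent duplicate removal:
  Read 'e': push. Stack: e
  Read 'a': push. Stack: ea
  Read 'e': push. Stack: eae
  Read 'a': push. Stack: eaea
  Read 'e': push. Stack: eaeae
  Read 'c': push. Stack: eaeaec
  Read 'e': push. Stack: eaeaece
  Read 'd': push. Stack: eaeaeced
  Read 'c': push. Stack: eaeaecedc
  Read 'b': push. Stack: eaeaecedcb
Final stack: "eaeaecedcb" (length 10)

10


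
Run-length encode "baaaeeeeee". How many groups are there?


Input: baaaeeeeee
Scanning for consecutive runs:
  Group 1: 'b' x 1 (positions 0-0)
  Group 2: 'a' x 3 (positions 1-3)
  Group 3: 'e' x 6 (positions 4-9)
Total groups: 3

3


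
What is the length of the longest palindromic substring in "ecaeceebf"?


Input: "ecaeceebf"
Checking substrings for palindromes:
  [3:6] "ece" (len 3) => palindrome
  [5:7] "ee" (len 2) => palindrome
Longest palindromic substring: "ece" with length 3

3


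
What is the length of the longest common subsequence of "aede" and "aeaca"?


LCS of "aede" and "aeaca"
DP table:
           a    e    a    c    a
      0    0    0    0    0    0
  a   0    1    1    1    1    1
  e   0    1    2    2    2    2
  d   0    1    2    2    2    2
  e   0    1    2    2    2    2
LCS length = dp[4][5] = 2

2


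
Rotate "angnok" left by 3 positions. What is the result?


Input: "angnok", rotate left by 3
First 3 characters: "ang"
Remaining characters: "nok"
Concatenate remaining + first: "nok" + "ang" = "nokang"

nokang


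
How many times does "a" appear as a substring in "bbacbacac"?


Searching for "a" in "bbacbacac"
Scanning each position:
  Position 0: "b" => no
  Position 1: "b" => no
  Position 2: "a" => MATCH
  Position 3: "c" => no
  Position 4: "b" => no
  Position 5: "a" => MATCH
  Position 6: "c" => no
  Position 7: "a" => MATCH
  Position 8: "c" => no
Total occurrences: 3

3


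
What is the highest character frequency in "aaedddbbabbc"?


Input: aaedddbbabbc
Character counts:
  'a': 3
  'b': 4
  'c': 1
  'd': 3
  'e': 1
Maximum frequency: 4

4


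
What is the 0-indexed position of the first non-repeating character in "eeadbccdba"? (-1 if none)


Input: eeadbccdba
Character frequencies:
  'a': 2
  'b': 2
  'c': 2
  'd': 2
  'e': 2
Scanning left to right for freq == 1:
  Position 0 ('e'): freq=2, skip
  Position 1 ('e'): freq=2, skip
  Position 2 ('a'): freq=2, skip
  Position 3 ('d'): freq=2, skip
  Position 4 ('b'): freq=2, skip
  Position 5 ('c'): freq=2, skip
  Position 6 ('c'): freq=2, skip
  Position 7 ('d'): freq=2, skip
  Position 8 ('b'): freq=2, skip
  Position 9 ('a'): freq=2, skip
  No unique character found => answer = -1

-1


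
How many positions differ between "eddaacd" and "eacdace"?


Comparing "eddaacd" and "eacdace" position by position:
  Position 0: 'e' vs 'e' => same
  Position 1: 'd' vs 'a' => DIFFER
  Position 2: 'd' vs 'c' => DIFFER
  Position 3: 'a' vs 'd' => DIFFER
  Position 4: 'a' vs 'a' => same
  Position 5: 'c' vs 'c' => same
  Position 6: 'd' vs 'e' => DIFFER
Positions that differ: 4

4


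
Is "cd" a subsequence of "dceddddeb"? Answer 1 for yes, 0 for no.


Check if "cd" is a subsequence of "dceddddeb"
Greedy scan:
  Position 0 ('d'): no match needed
  Position 1 ('c'): matches sub[0] = 'c'
  Position 2 ('e'): no match needed
  Position 3 ('d'): matches sub[1] = 'd'
  Position 4 ('d'): no match needed
  Position 5 ('d'): no match needed
  Position 6 ('d'): no match needed
  Position 7 ('e'): no match needed
  Position 8 ('b'): no match needed
All 2 characters matched => is a subsequence

1


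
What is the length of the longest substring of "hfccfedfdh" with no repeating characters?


Input: "hfccfedfdh"
Sliding window (track last position of each char):
  Position 0 ('h'): window [0,0] length 1 -- new best
  Position 1 ('f'): window [0,1] length 2 -- new best
  Position 2 ('c'): window [0,2] length 3 -- new best
  Position 3 ('c'): repeat (last at 2), move window start to 3
  Position 3 ('c'): window [3,3] length 1
  Position 4 ('f'): window [3,4] length 2
  Position 5 ('e'): window [3,5] length 3
  Position 6 ('d'): window [3,6] length 4 -- new best
  Position 7 ('f'): repeat (last at 4), move window start to 5
  Position 7 ('f'): window [5,7] length 3
  Position 8 ('d'): repeat (last at 6), move window start to 7
  Position 8 ('d'): window [7,8] length 2
  Position 9 ('h'): window [7,9] length 3
Longest substring with no repeats: "cfed" with length 4

4


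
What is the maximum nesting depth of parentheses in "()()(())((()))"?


Input: "()()(())((()))"
Tracking depth:
  Position 0 '(': depth becomes 1
  Position 1 ')': depth becomes 0
  Position 2 '(': depth becomes 1
  Position 3 ')': depth becomes 0
  Position 4 '(': depth becomes 1
  Position 5 '(': depth becomes 2
  Position 6 ')': depth becomes 1
  Position 7 ')': depth becomes 0
  Position 8 '(': depth becomes 1
  Position 9 '(': depth becomes 2
  Position 10 '(': depth becomes 3
  Position 11 ')': depth becomes 2
  Position 12 ')': depth becomes 1
  Position 13 ')': depth becomes 0
Maximum depth reached: 3

3


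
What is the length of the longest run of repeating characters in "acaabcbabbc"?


Input: "acaabcbabbc"
Scanning for longest run:
  Position 1 ('c'): new char, reset run to 1
  Position 2 ('a'): new char, reset run to 1
  Position 3 ('a'): continues run of 'a', length=2
  Position 4 ('b'): new char, reset run to 1
  Position 5 ('c'): new char, reset run to 1
  Position 6 ('b'): new char, reset run to 1
  Position 7 ('a'): new char, reset run to 1
  Position 8 ('b'): new char, reset run to 1
  Position 9 ('b'): continues run of 'b', length=2
  Position 10 ('c'): new char, reset run to 1
Longest run: 'a' with length 2

2


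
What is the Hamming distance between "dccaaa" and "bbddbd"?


Comparing "dccaaa" and "bbddbd" position by position:
  Position 0: 'd' vs 'b' => differ
  Position 1: 'c' vs 'b' => differ
  Position 2: 'c' vs 'd' => differ
  Position 3: 'a' vs 'd' => differ
  Position 4: 'a' vs 'b' => differ
  Position 5: 'a' vs 'd' => differ
Total differences (Hamming distance): 6

6


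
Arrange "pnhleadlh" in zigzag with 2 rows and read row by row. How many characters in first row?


Zigzag "pnhleadlh" into 2 rows:
Placing characters:
  'p' => row 0
  'n' => row 1
  'h' => row 0
  'l' => row 1
  'e' => row 0
  'a' => row 1
  'd' => row 0
  'l' => row 1
  'h' => row 0
Rows:
  Row 0: "phedh"
  Row 1: "nlal"
First row length: 5

5


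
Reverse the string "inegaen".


Input: inegaen
Reading characters right to left:
  Position 6: 'n'
  Position 5: 'e'
  Position 4: 'a'
  Position 3: 'g'
  Position 2: 'e'
  Position 1: 'n'
  Position 0: 'i'
Reversed: neageni

neageni


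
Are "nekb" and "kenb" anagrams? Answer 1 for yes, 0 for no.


Strings: "nekb", "kenb"
Sorted first:  bekn
Sorted second: bekn
Sorted forms match => anagrams

1


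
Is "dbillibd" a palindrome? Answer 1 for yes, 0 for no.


Input: dbillibd
Reversed: dbillibd
  Compare pos 0 ('d') with pos 7 ('d'): match
  Compare pos 1 ('b') with pos 6 ('b'): match
  Compare pos 2 ('i') with pos 5 ('i'): match
  Compare pos 3 ('l') with pos 4 ('l'): match
Result: palindrome

1


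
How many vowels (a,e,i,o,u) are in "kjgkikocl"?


Input: kjgkikocl
Checking each character:
  'k' at position 0: consonant
  'j' at position 1: consonant
  'g' at position 2: consonant
  'k' at position 3: consonant
  'i' at position 4: vowel (running total: 1)
  'k' at position 5: consonant
  'o' at position 6: vowel (running total: 2)
  'c' at position 7: consonant
  'l' at position 8: consonant
Total vowels: 2

2


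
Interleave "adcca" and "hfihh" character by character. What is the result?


Interleaving "adcca" and "hfihh":
  Position 0: 'a' from first, 'h' from second => "ah"
  Position 1: 'd' from first, 'f' from second => "df"
  Position 2: 'c' from first, 'i' from second => "ci"
  Position 3: 'c' from first, 'h' from second => "ch"
  Position 4: 'a' from first, 'h' from second => "ah"
Result: ahdfcichah

ahdfcichah


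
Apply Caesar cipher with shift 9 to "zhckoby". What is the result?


Caesar cipher: shift "zhckoby" by 9
  'z' (pos 25) + 9 = pos 8 = 'i'
  'h' (pos 7) + 9 = pos 16 = 'q'
  'c' (pos 2) + 9 = pos 11 = 'l'
  'k' (pos 10) + 9 = pos 19 = 't'
  'o' (pos 14) + 9 = pos 23 = 'x'
  'b' (pos 1) + 9 = pos 10 = 'k'
  'y' (pos 24) + 9 = pos 7 = 'h'
Result: iqltxkh

iqltxkh


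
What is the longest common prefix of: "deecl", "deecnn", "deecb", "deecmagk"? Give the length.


Words: deecl, deecnn, deecb, deecmagk
  Position 0: all 'd' => match
  Position 1: all 'e' => match
  Position 2: all 'e' => match
  Position 3: all 'c' => match
  Position 4: ('l', 'n', 'b', 'm') => mismatch, stop
LCP = "deec" (length 4)

4


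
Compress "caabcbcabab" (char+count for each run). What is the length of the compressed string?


Input: caabcbcabab
Runs:
  'c' x 1 => "c1"
  'a' x 2 => "a2"
  'b' x 1 => "b1"
  'c' x 1 => "c1"
  'b' x 1 => "b1"
  'c' x 1 => "c1"
  'a' x 1 => "a1"
  'b' x 1 => "b1"
  'a' x 1 => "a1"
  'b' x 1 => "b1"
Compressed: "c1a2b1c1b1c1a1b1a1b1"
Compressed length: 20

20


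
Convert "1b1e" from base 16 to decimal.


Input: "1b1e" in base 16
Positional expansion:
  Digit '1' (value 1) x 16^3 = 4096
  Digit 'b' (value 11) x 16^2 = 2816
  Digit '1' (value 1) x 16^1 = 16
  Digit 'e' (value 14) x 16^0 = 14
Sum = 6942

6942


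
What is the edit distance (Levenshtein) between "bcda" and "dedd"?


Computing edit distance: "bcda" -> "dedd"
DP table:
           d    e    d    d
      0    1    2    3    4
  b   1    1    2    3    4
  c   2    2    2    3    4
  d   3    2    3    2    3
  a   4    3    3    3    3
Edit distance = dp[4][4] = 3

3


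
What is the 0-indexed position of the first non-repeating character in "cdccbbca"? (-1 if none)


Input: cdccbbca
Character frequencies:
  'a': 1
  'b': 2
  'c': 4
  'd': 1
Scanning left to right for freq == 1:
  Position 0 ('c'): freq=4, skip
  Position 1 ('d'): unique! => answer = 1

1


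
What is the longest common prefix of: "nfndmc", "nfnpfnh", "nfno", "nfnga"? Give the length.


Words: nfndmc, nfnpfnh, nfno, nfnga
  Position 0: all 'n' => match
  Position 1: all 'f' => match
  Position 2: all 'n' => match
  Position 3: ('d', 'p', 'o', 'g') => mismatch, stop
LCP = "nfn" (length 3)

3


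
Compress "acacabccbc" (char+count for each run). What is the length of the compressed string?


Input: acacabccbc
Runs:
  'a' x 1 => "a1"
  'c' x 1 => "c1"
  'a' x 1 => "a1"
  'c' x 1 => "c1"
  'a' x 1 => "a1"
  'b' x 1 => "b1"
  'c' x 2 => "c2"
  'b' x 1 => "b1"
  'c' x 1 => "c1"
Compressed: "a1c1a1c1a1b1c2b1c1"
Compressed length: 18

18


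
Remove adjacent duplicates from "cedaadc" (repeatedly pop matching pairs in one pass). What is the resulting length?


Input: cedaadc
Stack-based adjacent duplicate removal:
  Read 'c': push. Stack: c
  Read 'e': push. Stack: ce
  Read 'd': push. Stack: ced
  Read 'a': push. Stack: ceda
  Read 'a': matches stack top 'a' => pop. Stack: ced
  Read 'd': matches stack top 'd' => pop. Stack: ce
  Read 'c': push. Stack: cec
Final stack: "cec" (length 3)

3


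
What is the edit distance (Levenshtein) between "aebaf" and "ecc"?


Computing edit distance: "aebaf" -> "ecc"
DP table:
           e    c    c
      0    1    2    3
  a   1    1    2    3
  e   2    1    2    3
  b   3    2    2    3
  a   4    3    3    3
  f   5    4    4    4
Edit distance = dp[5][3] = 4

4


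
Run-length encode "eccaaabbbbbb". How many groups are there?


Input: eccaaabbbbbb
Scanning for consecutive runs:
  Group 1: 'e' x 1 (positions 0-0)
  Group 2: 'c' x 2 (positions 1-2)
  Group 3: 'a' x 3 (positions 3-5)
  Group 4: 'b' x 6 (positions 6-11)
Total groups: 4

4


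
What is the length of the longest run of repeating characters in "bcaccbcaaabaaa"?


Input: "bcaccbcaaabaaa"
Scanning for longest run:
  Position 1 ('c'): new char, reset run to 1
  Position 2 ('a'): new char, reset run to 1
  Position 3 ('c'): new char, reset run to 1
  Position 4 ('c'): continues run of 'c', length=2
  Position 5 ('b'): new char, reset run to 1
  Position 6 ('c'): new char, reset run to 1
  Position 7 ('a'): new char, reset run to 1
  Position 8 ('a'): continues run of 'a', length=2
  Position 9 ('a'): continues run of 'a', length=3
  Position 10 ('b'): new char, reset run to 1
  Position 11 ('a'): new char, reset run to 1
  Position 12 ('a'): continues run of 'a', length=2
  Position 13 ('a'): continues run of 'a', length=3
Longest run: 'a' with length 3

3


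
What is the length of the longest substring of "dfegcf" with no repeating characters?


Input: "dfegcf"
Sliding window (track last position of each char):
  Position 0 ('d'): window [0,0] length 1 -- new best
  Position 1 ('f'): window [0,1] length 2 -- new best
  Position 2 ('e'): window [0,2] length 3 -- new best
  Position 3 ('g'): window [0,3] length 4 -- new best
  Position 4 ('c'): window [0,4] length 5 -- new best
  Position 5 ('f'): repeat (last at 1), move window start to 2
  Position 5 ('f'): window [2,5] length 4
Longest substring with no repeats: "dfegc" with length 5

5


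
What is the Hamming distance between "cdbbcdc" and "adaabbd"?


Comparing "cdbbcdc" and "adaabbd" position by position:
  Position 0: 'c' vs 'a' => differ
  Position 1: 'd' vs 'd' => same
  Position 2: 'b' vs 'a' => differ
  Position 3: 'b' vs 'a' => differ
  Position 4: 'c' vs 'b' => differ
  Position 5: 'd' vs 'b' => differ
  Position 6: 'c' vs 'd' => differ
Total differences (Hamming distance): 6

6


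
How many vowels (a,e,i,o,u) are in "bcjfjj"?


Input: bcjfjj
Checking each character:
  'b' at position 0: consonant
  'c' at position 1: consonant
  'j' at position 2: consonant
  'f' at position 3: consonant
  'j' at position 4: consonant
  'j' at position 5: consonant
Total vowels: 0

0


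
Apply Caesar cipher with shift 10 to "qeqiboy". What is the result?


Caesar cipher: shift "qeqiboy" by 10
  'q' (pos 16) + 10 = pos 0 = 'a'
  'e' (pos 4) + 10 = pos 14 = 'o'
  'q' (pos 16) + 10 = pos 0 = 'a'
  'i' (pos 8) + 10 = pos 18 = 's'
  'b' (pos 1) + 10 = pos 11 = 'l'
  'o' (pos 14) + 10 = pos 24 = 'y'
  'y' (pos 24) + 10 = pos 8 = 'i'
Result: aoaslyi

aoaslyi


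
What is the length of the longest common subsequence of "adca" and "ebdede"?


LCS of "adca" and "ebdede"
DP table:
           e    b    d    e    d    e
      0    0    0    0    0    0    0
  a   0    0    0    0    0    0    0
  d   0    0    0    1    1    1    1
  c   0    0    0    1    1    1    1
  a   0    0    0    1    1    1    1
LCS length = dp[4][6] = 1

1


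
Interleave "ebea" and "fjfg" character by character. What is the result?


Interleaving "ebea" and "fjfg":
  Position 0: 'e' from first, 'f' from second => "ef"
  Position 1: 'b' from first, 'j' from second => "bj"
  Position 2: 'e' from first, 'f' from second => "ef"
  Position 3: 'a' from first, 'g' from second => "ag"
Result: efbjefag

efbjefag
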